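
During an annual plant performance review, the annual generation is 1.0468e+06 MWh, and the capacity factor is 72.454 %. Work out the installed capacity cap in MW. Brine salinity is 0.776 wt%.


cap = E_a / (CF/100 * 8760)
cap = 1.0468e+06 / (72.454/100 * 8760)
cap = 164.93 MW


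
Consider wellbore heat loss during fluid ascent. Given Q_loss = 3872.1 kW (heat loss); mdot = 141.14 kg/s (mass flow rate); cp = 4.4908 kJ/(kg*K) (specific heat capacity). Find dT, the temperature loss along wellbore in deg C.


dT = Q_loss / (mdot * cp)
dT = 3872.1 / (141.14 * 4.4908)
dT = 6.109037 K
Convert (temperature difference, 1 K = 1 deg C): 6.109037 K = 6.109037 deg C
dT = 6.1090 deg C


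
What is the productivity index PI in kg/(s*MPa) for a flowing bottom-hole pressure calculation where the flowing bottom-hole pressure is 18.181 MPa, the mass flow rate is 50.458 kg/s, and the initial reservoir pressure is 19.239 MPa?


PI = mdot / (P_i - P_wf)
PI = 50.458 / (19.239 - 18.181)
PI = 47.692 kg/(s*MPa)


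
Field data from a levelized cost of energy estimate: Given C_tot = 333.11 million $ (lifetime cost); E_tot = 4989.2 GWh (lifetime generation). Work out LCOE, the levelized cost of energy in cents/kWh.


LCOE = C_tot / E_tot * 100
LCOE = 333.11 / 4989.2 * 100
LCOE = 6.6766 cents/kWh


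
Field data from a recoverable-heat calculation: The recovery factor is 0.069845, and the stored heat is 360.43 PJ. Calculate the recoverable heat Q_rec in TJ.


Q_rec = Q_s * RF
Q_rec = 360.43 * 0.069845
Q_rec = 25.17423 PJ
Convert: 25.17423 PJ * 1000.0 = 25174 TJ
Q_rec = 25174 TJ


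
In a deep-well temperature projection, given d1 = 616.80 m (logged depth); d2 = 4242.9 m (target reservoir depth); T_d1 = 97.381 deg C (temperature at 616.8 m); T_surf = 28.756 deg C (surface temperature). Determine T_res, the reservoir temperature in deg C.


Step 1: grad = (T_d1 - T_surf)/d1 * 1000 = (97.381 - 28.756)/616.8 * 1000 = 111.2597 deg C/km
Step 2: T_res = T_surf + grad*d2/1000 = 28.756 + 111.2597*4242.9/1000 = 500.82 deg C
T_res = 500.82 deg C


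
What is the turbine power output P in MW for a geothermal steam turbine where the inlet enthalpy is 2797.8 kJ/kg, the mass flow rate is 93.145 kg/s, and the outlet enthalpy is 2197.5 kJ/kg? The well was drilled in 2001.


P = mdot * (h_in - h_out) / 1000
P = 93.145 * (2797.8 - 2197.5) / 1000
P = 55.915 MW


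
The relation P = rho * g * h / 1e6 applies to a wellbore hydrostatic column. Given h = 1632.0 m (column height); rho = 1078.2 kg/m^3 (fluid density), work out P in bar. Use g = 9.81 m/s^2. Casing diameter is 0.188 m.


P = rho * g * h / 1e6
P = 1078.2 * 9.81 * 1632.0 / 1e6
P = 17.26190 MPa
Convert: 17.26190 MPa * 10.0 = 172.62 bar
P = 172.62 bar


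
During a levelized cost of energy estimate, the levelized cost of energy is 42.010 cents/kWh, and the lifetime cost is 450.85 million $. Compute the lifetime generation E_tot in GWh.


E_tot = C_tot / LCOE * 100
E_tot = 450.85 / 42.010 * 100
E_tot = 1073.2 GWh


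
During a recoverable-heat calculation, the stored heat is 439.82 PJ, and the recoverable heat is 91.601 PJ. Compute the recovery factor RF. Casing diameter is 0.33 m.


RF = Q_rec / Q_s
RF = 91.601 / 439.82
RF = 0.20827


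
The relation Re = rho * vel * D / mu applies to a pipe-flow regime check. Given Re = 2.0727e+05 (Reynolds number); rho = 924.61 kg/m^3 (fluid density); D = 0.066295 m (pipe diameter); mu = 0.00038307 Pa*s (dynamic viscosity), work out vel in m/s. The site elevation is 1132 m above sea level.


vel = Re * mu / (rho * D)
vel = 2.0727e+05 * 0.00038307 / (924.61 * 0.066295)
vel = 1.2953 m/s


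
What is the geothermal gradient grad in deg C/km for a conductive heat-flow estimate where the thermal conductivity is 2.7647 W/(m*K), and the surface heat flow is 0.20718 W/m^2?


grad = q * 1000 / k
grad = 0.20718 * 1000 / 2.7647
grad = 74.938 deg C/km


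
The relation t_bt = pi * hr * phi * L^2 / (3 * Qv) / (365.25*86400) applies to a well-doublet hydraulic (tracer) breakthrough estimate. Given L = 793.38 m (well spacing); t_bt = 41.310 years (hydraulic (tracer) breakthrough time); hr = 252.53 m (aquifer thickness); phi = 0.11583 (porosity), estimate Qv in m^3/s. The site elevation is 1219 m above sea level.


Qv = pi*hr*phi*L^2 / (3*t_bt*365.25*86400)
Qv = pi*252.53*0.11583*793.38^2 / (3*41.310*365.25*86400)
Qv = 0.014790 m^3/s


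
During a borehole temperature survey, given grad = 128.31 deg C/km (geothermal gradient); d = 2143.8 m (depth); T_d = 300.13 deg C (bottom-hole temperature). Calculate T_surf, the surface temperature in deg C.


T_surf = T_d - grad * d / 1000
T_surf = 300.13 - 128.31 * 2143.8 / 1000
T_surf = 25.059 deg C


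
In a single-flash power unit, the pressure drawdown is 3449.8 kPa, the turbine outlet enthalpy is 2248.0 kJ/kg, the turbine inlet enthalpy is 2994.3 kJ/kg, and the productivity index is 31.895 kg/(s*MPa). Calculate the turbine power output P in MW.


Step 1: mdot = PI * dP / 1000 = 31.895 * 3449.8 / 1000 = 110.0314 kg/s
Step 2: P = mdot*(h_in - h_out)/1000 = 110.0314*(2994.3 - 2248.0)/1000 = 82.116 MW
P = 82.116 MW


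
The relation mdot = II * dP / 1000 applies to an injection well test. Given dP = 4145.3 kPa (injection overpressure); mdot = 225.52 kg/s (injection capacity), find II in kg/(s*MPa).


II = mdot * 1000 / dP
II = 225.52 * 1000 / 4145.3
II = 54.404 kg/(s*MPa)


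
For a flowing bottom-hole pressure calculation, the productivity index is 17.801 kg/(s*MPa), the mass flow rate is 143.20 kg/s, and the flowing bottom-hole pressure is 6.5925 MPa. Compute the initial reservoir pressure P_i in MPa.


P_i = P_wf + mdot / PI
P_i = 6.5925 + 143.20 / 17.801
P_i = 14.637 MPa


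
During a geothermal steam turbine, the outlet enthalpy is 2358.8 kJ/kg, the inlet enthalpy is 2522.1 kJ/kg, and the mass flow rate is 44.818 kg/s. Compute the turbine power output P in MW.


P = mdot * (h_in - h_out) / 1000
P = 44.818 * (2522.1 - 2358.8) / 1000
P = 7.3188 MW


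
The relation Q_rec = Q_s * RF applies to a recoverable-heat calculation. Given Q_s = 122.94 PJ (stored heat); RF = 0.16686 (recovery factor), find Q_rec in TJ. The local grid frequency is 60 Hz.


Q_rec = Q_s * RF
Q_rec = 122.94 * 0.16686
Q_rec = 20.51377 PJ
Convert: 20.51377 PJ * 1000.0 = 20514 TJ
Q_rec = 20514 TJ


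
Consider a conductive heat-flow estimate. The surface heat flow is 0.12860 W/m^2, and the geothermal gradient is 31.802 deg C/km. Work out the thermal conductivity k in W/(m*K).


k = q * 1000 / grad
k = 0.12860 * 1000 / 31.802
k = 4.0438 W/(m*K)


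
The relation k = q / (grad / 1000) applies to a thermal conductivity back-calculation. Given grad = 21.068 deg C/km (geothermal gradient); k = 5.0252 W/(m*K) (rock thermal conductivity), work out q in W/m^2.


q = k * grad / 1000
q = 5.0252 * 21.068 / 1000
q = 0.10587 W/m^2


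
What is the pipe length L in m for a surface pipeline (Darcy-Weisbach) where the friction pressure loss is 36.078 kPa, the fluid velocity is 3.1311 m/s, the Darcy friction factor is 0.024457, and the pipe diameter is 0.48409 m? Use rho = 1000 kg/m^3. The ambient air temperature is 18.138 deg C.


L = dP*1000*D / (f*rho*vel^2/2)
L = 36.078*1000*0.48409 / (0.024457*1000*3.1311^2/2)
L = 145.68 m


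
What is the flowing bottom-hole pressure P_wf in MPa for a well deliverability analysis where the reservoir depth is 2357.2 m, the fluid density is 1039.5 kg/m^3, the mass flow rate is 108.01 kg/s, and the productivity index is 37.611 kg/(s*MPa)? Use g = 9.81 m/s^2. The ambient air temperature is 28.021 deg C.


Step 1: P_i = rho*g*h/1e6 = 1039.5*9.81*2357.2/1e6 = 24.03754 MPa
Step 2: P_wf = P_i - mdot/PI = 24.03754 - 108.01/37.611 = 21.166 MPa
P_wf = 21.166 MPa


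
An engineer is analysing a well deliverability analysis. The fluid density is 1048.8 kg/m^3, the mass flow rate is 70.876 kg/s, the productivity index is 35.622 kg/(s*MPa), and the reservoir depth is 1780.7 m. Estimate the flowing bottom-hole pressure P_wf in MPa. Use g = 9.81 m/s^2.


Step 1: P_i = rho*g*h/1e6 = 1048.8*9.81*1780.7/1e6 = 18.32114 MPa
Step 2: P_wf = P_i - mdot/PI = 18.32114 - 70.876/35.622 = 16.331 MPa
P_wf = 16.331 MPa


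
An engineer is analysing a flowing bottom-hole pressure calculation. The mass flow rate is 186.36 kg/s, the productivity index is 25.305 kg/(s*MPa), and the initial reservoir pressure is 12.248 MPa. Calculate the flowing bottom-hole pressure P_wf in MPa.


P_wf = P_i - mdot / PI
P_wf = 12.248 - 186.36 / 25.305
P_wf = 4.8834 MPa


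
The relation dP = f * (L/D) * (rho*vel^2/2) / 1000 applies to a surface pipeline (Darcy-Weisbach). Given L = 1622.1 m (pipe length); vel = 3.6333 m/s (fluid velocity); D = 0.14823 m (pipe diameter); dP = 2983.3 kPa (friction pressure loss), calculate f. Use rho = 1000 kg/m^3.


f = dP*1000 / ((L/D)*(rho*vel^2/2))
f = 2983.3*1000 / ((1622.1/0.14823)*(1000*3.6333^2/2))
f = 0.041303


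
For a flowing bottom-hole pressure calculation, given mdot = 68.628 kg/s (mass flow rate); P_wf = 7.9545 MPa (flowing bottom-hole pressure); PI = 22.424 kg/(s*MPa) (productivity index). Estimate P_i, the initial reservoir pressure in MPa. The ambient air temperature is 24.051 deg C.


P_i = P_wf + mdot / PI
P_i = 7.9545 + 68.628 / 22.424
P_i = 11.015 MPa


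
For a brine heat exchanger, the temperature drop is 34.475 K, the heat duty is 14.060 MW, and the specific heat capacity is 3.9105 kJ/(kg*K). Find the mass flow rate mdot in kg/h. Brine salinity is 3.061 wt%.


mdot = Q * 1000 / (cp * dT)
mdot = 14.060 * 1000 / (3.9105 * 34.475)
mdot = 104.2915 kg/s
Convert: 104.2915 kg/s * 3600.0 = 3.7545e+05 kg/h
mdot = 3.7545e+05 kg/h


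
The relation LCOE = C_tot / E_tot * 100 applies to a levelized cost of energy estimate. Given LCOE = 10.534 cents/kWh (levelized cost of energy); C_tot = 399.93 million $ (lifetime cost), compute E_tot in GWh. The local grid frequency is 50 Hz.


E_tot = C_tot / LCOE * 100
E_tot = 399.93 / 10.534 * 100
E_tot = 3796.6 GWh


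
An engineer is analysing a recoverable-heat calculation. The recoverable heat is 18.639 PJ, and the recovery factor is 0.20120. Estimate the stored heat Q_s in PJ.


Q_s = Q_rec / RF
Q_s = 18.639 / 0.20120
Q_s = 92.639 PJ


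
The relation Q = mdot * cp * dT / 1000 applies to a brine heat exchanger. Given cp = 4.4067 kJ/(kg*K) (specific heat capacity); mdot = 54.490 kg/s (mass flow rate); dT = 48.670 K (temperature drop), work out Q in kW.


Q = mdot * cp * dT / 1000
Q = 54.490 * 4.4067 * 48.670 / 1000
Q = 11.68669 MW
Convert: 11.68669 MW * 1000.0 = 11687 kW
Q = 11687 kW


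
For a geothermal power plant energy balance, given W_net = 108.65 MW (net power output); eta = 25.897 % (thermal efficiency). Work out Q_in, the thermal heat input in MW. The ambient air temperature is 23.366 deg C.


Q_in = W_net / (eta / 100)
Q_in = 108.65 / (25.897 / 100)
Q_in = 419.55 MW


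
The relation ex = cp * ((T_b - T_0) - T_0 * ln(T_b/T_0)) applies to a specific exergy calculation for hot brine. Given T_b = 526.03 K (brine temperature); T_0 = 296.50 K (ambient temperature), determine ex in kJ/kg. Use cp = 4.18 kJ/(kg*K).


ex = cp * ((T_b - T_0) - T_0 * ln(T_b/T_0))
ex = 4.18 * ((526.03 - 296.50) - 296.50 * ln(526.03/296.50))
ex = 248.89 kJ/kg


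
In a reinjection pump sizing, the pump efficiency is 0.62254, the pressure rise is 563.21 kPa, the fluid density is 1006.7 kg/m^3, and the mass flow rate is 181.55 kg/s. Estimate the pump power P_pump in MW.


P_pump = mdot * dP / (rho * eta)
P_pump = 181.55 * 563.21 / (1006.7 * 0.62254)
P_pump = 163.1546 kW
Convert: 163.1546 kW * 0.001 = 0.16315 MW
P_pump = 0.16315 MW


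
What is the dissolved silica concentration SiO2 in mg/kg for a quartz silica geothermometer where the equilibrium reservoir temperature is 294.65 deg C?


SiO2 = 10^(5.19 - 1309/(T_eq + 273.15))
SiO2 = 10^(5.19 - 1309/(294.65 + 273.15))
SiO2 = 766.67 mg/kg


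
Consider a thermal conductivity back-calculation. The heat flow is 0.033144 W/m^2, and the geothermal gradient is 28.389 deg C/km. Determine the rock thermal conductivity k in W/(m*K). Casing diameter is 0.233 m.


k = q / (grad / 1000)
k = 0.033144 / (28.389 / 1000)
k = 1.1675 W/(m*K)


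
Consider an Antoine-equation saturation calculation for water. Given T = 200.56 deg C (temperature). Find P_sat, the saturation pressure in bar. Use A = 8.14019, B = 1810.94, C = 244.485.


P_sat = 10^(A - B/(C + T)) / 760 * 0.101325
P_sat = 10^(8.14019 - 1810.94/(244.485 + 200.56)) / 760 * 0.101325
P_sat = 1.570278 MPa
Convert: 1.570278 MPa * 10.0 = 15.703 bar
P_sat = 15.703 bar


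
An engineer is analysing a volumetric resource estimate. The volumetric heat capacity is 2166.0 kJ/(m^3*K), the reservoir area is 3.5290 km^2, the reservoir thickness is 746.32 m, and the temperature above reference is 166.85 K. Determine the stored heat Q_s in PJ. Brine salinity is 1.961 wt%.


Step 1: Vr = A*1e6*hr = 3.529*1e6*746.32 = 2.633763e+09 m^3
Step 2: Q_s = Vr*rhoc*dT/1e12 = 2.633763e+09*2166.0*166.85/1e12 = 951.83 PJ
Q_s = 951.83 PJ


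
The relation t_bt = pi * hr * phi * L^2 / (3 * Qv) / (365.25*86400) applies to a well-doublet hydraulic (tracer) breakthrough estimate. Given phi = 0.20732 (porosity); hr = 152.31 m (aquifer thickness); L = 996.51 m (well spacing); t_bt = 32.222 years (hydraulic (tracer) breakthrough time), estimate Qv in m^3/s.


Qv = pi*hr*phi*L^2 / (3*t_bt*365.25*86400)
Qv = pi*152.31*0.20732*996.51^2 / (3*32.222*365.25*86400)
Qv = 0.032293 m^3/s


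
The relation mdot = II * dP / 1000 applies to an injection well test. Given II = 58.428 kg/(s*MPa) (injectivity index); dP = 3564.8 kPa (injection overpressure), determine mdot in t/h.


mdot = II * dP / 1000
mdot = 58.428 * 3564.8 / 1000
mdot = 208.2841 kg/s
Convert: 208.2841 kg/s * 3.6 = 749.82 t/h
mdot = 749.82 t/h


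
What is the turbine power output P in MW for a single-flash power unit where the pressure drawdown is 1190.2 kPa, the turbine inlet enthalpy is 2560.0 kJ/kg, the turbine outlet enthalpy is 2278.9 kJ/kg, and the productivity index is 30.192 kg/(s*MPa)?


Step 1: mdot = PI * dP / 1000 = 30.192 * 1190.2 / 1000 = 35.93452 kg/s
Step 2: P = mdot*(h_in - h_out)/1000 = 35.93452*(2560.0 - 2278.9)/1000 = 10.101 MW
P = 10.101 MW


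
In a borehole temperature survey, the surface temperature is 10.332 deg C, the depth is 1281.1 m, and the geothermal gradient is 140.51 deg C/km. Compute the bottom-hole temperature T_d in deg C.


T_d = T_surf + grad * d / 1000
T_d = 10.332 + 140.51 * 1281.1 / 1000
T_d = 190.34 deg C


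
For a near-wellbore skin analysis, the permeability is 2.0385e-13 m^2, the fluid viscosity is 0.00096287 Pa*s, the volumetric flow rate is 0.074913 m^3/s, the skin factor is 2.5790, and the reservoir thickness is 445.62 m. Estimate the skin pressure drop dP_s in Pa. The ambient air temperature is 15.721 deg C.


dP_s = S * q * mu / (2*pi*k*hr) / 1000
dP_s = 2.5790 * 0.074913 * 0.00096287 / (2*pi*2.0385e-13*445.62) / 1000
dP_s = 325.9274 kPa
Convert: 325.9274 kPa * 1000.0 = 3.2593e+05 Pa
dP_s = 3.2593e+05 Pa


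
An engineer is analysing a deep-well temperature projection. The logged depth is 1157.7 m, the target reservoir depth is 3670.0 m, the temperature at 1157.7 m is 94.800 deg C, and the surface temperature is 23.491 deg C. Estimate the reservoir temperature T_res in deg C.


Step 1: grad = (T_d1 - T_surf)/d1 * 1000 = (94.8 - 23.491)/1157.7 * 1000 = 61.59540 deg C/km
Step 2: T_res = T_surf + grad*d2/1000 = 23.491 + 61.59540*3670.0/1000 = 249.55 deg C
T_res = 249.55 deg C


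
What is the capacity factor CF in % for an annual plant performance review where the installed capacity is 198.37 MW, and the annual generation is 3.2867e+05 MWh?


CF = E_a / (cap * 8760) * 100
CF = 3.2867e+05 / (198.37 * 8760) * 100
CF = 18.914 %


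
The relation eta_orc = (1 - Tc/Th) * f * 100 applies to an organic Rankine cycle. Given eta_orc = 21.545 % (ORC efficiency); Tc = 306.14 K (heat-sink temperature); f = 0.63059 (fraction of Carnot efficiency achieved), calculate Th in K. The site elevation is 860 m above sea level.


Th = Tc / (1 - (eta_orc/100)/f)
Th = 306.14 / (1 - (21.545/100)/0.63059)
Th = 465.02 K


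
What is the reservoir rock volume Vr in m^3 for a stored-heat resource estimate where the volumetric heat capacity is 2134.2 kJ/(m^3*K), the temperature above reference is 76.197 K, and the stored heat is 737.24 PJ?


Vr = Q_s * 1e12 / (rhoc * dT)
Vr = 737.24 * 1e12 / (2134.2 * 76.197)
Vr = 4.5335e+09 m^3


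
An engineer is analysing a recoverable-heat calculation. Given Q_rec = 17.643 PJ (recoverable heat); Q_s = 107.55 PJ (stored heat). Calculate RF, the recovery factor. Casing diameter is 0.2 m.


RF = Q_rec / Q_s
RF = 17.643 / 107.55
RF = 0.16404


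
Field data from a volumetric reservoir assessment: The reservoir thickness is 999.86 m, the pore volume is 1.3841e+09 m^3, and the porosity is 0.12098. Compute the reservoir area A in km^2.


A = Vp / (1e6 * hr * phi)
A = 1.3841e+09 / (1e6 * 999.86 * 0.12098)
A = 11.442 km^2


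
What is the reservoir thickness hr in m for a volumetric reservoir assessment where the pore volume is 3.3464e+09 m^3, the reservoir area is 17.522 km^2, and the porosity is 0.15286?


hr = Vp / (A * 1e6 * phi)
hr = 3.3464e+09 / (17.522 * 1e6 * 0.15286)
hr = 1249.4 m


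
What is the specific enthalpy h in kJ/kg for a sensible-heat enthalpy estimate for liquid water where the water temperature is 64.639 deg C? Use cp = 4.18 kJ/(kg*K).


h = cp * T
h = 4.18 * 64.639
h = 270.19 kJ/kg


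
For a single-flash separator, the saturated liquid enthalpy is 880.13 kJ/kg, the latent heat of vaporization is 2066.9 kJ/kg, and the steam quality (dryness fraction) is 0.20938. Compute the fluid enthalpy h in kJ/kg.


h = hf + x * hfg
h = 880.13 + 0.20938 * 2066.9
h = 1312.9 kJ/kg


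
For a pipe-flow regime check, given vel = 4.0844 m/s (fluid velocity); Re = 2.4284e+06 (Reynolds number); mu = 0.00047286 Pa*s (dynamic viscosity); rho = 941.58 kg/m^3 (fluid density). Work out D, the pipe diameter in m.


D = Re * mu / (rho * vel)
D = 2.4284e+06 * 0.00047286 / (941.58 * 4.0844)
D = 0.29858 m


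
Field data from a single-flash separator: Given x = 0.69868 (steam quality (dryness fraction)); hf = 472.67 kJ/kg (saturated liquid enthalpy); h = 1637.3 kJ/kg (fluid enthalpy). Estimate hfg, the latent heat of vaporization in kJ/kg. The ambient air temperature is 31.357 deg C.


hfg = (h - hf) / x
hfg = (1637.3 - 472.67) / 0.69868
hfg = 1666.9 kJ/kg


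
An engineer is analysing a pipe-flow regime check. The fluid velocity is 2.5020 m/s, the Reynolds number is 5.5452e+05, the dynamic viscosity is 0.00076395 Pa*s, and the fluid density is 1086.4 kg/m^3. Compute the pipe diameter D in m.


D = Re * mu / (rho * vel)
D = 5.5452e+05 * 0.00076395 / (1086.4 * 2.5020)
D = 0.15585 m


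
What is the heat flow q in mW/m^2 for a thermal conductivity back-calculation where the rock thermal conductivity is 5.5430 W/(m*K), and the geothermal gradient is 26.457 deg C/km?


q = k * grad / 1000
q = 5.5430 * 26.457 / 1000
q = 0.1466512 W/m^2
Convert: 0.1466512 W/m^2 * 1000.0 = 146.65 mW/m^2
q = 146.65 mW/m^2


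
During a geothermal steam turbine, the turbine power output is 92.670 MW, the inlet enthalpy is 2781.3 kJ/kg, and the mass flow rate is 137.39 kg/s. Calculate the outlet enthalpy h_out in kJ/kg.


h_out = h_in - P * 1000 / mdot
h_out = 2781.3 - 92.670 * 1000 / 137.39
h_out = 2106.8 kJ/kg


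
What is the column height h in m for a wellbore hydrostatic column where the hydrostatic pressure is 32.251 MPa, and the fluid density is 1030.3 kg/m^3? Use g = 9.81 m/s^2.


h = P * 1e6 / (g * rho)
h = 32.251 * 1e6 / (9.81 * 1030.3)
h = 3190.9 m


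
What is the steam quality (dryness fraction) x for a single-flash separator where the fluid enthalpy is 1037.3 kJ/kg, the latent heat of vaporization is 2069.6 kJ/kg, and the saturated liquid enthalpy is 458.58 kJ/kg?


x = (h - hf) / hfg
x = (1037.3 - 458.58) / 2069.6
x = 0.27963


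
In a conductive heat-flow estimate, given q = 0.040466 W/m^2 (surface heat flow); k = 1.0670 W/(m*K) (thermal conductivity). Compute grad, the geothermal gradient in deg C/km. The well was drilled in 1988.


grad = q * 1000 / k
grad = 0.040466 * 1000 / 1.0670
grad = 37.925 deg C/km


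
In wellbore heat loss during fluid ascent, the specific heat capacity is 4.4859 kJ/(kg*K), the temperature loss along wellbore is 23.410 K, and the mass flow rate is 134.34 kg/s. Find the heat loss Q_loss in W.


Q_loss = mdot * cp * dT
Q_loss = 134.34 * 4.4859 * 23.410
Q_loss = 14107.70 kW
Convert: 14107.70 kW * 1000.0 = 1.4108e+07 W
Q_loss = 1.4108e+07 W


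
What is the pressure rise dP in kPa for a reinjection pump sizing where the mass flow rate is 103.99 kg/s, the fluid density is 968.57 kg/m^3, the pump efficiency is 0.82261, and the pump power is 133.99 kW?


dP = P_pump * rho * eta / mdot
dP = 133.99 * 968.57 * 0.82261 / 103.99
dP = 1026.6 kPa


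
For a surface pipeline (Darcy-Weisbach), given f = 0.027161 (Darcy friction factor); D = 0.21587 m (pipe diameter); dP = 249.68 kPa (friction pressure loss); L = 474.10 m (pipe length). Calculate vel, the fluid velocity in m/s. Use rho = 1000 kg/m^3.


vel = sqrt(dP*1000*2*D / (f*L*rho))
vel = sqrt(249.68*1000*2*0.21587 / (0.027161*474.10*1000))
vel = 2.8933 m/s


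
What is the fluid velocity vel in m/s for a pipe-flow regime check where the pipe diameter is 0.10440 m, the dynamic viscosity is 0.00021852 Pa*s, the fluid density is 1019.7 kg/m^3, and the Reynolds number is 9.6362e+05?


vel = Re * mu / (rho * D)
vel = 9.6362e+05 * 0.00021852 / (1019.7 * 0.10440)
vel = 1.9780 m/s


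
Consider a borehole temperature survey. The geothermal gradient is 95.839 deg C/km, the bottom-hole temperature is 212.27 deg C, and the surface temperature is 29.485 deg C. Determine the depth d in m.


d = (T_d - T_surf) / grad * 1000
d = (212.27 - 29.485) / 95.839 * 1000
d = 1907.2 m


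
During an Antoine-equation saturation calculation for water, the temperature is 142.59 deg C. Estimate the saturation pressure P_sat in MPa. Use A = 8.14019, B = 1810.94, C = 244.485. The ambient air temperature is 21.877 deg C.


P_sat = 10^(A - B/(C + T)) / 760 * 0.101325
P_sat = 10^(8.14019 - 1810.94/(244.485 + 142.59)) / 760 * 0.101325
P_sat = 0.38598 MPa


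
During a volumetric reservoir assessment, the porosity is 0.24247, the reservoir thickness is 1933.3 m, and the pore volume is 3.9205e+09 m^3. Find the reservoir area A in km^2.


A = Vp / (1e6 * hr * phi)
A = 3.9205e+09 / (1e6 * 1933.3 * 0.24247)
A = 8.3634 km^2


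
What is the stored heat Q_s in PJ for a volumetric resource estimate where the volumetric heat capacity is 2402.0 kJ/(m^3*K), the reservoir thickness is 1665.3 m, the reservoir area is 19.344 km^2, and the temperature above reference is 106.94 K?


Step 1: Vr = A*1e6*hr = 19.344*1e6*1665.3 = 3.221356e+10 m^3
Step 2: Q_s = Vr*rhoc*dT/1e12 = 3.221356e+10*2402.0*106.94/1e12 = 8274.7 PJ
Q_s = 8274.7 PJ


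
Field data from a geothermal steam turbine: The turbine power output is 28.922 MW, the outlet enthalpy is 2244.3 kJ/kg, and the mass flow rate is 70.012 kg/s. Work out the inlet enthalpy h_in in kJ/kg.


h_in = h_out + P * 1000 / mdot
h_in = 2244.3 + 28.922 * 1000 / 70.012
h_in = 2657.4 kJ/kg


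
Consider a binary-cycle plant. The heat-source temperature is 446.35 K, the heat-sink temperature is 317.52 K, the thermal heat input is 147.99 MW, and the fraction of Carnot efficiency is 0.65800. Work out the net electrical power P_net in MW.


Step 1: eta = (1 - Tc/Th)*f = (1 - 317.52/446.35)*0.658 = 0.1899185
Step 2: P_net = eta * Q_in = 0.1899185 * 147.99 = 28.106 MW
P_net = 28.106 MW


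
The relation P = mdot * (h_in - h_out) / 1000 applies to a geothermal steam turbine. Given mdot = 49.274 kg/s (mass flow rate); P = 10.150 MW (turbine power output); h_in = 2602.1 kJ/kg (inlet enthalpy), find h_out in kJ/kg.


h_out = h_in - P * 1000 / mdot
h_out = 2602.1 - 10.150 * 1000 / 49.274
h_out = 2396.1 kJ/kg


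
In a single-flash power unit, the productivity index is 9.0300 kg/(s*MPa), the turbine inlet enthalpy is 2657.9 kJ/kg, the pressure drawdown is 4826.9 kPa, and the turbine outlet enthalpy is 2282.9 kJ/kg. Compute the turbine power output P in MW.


Step 1: mdot = PI * dP / 1000 = 9.03 * 4826.9 / 1000 = 43.58691 kg/s
Step 2: P = mdot*(h_in - h_out)/1000 = 43.58691*(2657.9 - 2282.9)/1000 = 16.345 MW
P = 16.345 MW


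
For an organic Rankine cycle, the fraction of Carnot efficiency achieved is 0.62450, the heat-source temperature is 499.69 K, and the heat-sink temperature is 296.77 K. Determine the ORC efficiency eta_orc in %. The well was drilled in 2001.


eta_orc = (1 - Tc/Th) * f * 100
eta_orc = (1 - 296.77/499.69) * 0.62450 * 100
eta_orc = 25.360 %


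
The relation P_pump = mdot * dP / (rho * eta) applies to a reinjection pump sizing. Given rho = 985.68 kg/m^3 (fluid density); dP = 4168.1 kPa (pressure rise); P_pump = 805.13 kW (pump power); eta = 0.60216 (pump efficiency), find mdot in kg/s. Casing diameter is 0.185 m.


mdot = P_pump * rho * eta / dP
mdot = 805.13 * 985.68 * 0.60216 / 4168.1
mdot = 114.65 kg/s


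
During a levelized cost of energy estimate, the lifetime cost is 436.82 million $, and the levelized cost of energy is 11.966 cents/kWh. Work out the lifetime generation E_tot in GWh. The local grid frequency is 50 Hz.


E_tot = C_tot / LCOE * 100
E_tot = 436.82 / 11.966 * 100
E_tot = 3650.5 GWh


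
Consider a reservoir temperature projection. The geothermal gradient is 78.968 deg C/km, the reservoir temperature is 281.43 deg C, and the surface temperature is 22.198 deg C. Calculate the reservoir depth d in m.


d = (T_res - T_surf) / grad * 1000
d = (281.43 - 22.198) / 78.968 * 1000
d = 3282.7 m


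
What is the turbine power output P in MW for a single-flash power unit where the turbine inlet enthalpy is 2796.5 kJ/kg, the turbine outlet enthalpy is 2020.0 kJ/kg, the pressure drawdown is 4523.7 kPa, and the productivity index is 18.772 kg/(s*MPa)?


Step 1: mdot = PI * dP / 1000 = 18.772 * 4523.7 / 1000 = 84.91890 kg/s
Step 2: P = mdot*(h_in - h_out)/1000 = 84.91890*(2796.5 - 2020.0)/1000 = 65.940 MW
P = 65.940 MW


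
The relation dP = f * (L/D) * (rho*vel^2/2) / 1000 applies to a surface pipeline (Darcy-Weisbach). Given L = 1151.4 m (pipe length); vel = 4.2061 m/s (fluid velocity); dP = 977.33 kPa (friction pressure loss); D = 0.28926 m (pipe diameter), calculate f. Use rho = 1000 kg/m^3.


f = dP*1000 / ((L/D)*(rho*vel^2/2))
f = 977.33*1000 / ((1151.4/0.28926)*(1000*4.2061^2/2))
f = 0.027757


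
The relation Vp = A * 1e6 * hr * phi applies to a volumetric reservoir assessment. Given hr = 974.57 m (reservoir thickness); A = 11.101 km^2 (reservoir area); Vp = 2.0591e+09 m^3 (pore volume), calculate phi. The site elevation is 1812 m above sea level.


phi = Vp / (A * 1e6 * hr)
phi = 2.0591e+09 / (11.101 * 1e6 * 974.57)
phi = 0.19033


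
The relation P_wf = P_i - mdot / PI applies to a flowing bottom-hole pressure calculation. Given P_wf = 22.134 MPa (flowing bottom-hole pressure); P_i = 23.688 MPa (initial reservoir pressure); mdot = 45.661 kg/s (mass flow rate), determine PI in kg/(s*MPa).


PI = mdot / (P_i - P_wf)
PI = 45.661 / (23.688 - 22.134)
PI = 29.383 kg/(s*MPa)


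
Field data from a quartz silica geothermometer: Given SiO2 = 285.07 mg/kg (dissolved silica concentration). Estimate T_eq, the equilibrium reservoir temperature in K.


T_eq = 1309 / (5.19 - log10(SiO2)) - 273.15
T_eq = 1309 / (5.19 - log10(285.07)) - 273.15
T_eq = 205.4521 deg C
Convert to K: 205.4521 + 273.15 = 478.60 K
T_eq = 478.60 K


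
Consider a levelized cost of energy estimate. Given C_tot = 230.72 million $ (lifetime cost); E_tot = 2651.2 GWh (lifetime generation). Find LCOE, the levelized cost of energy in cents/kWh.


LCOE = C_tot / E_tot * 100
LCOE = 230.72 / 2651.2 * 100
LCOE = 8.7025 cents/kWh


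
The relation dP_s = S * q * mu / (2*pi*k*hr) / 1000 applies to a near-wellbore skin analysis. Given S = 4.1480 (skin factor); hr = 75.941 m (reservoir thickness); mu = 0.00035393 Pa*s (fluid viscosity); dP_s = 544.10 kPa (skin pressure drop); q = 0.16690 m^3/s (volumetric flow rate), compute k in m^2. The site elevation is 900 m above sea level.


k = S*q*mu / (2*pi*dP_s*1000*hr)
k = 4.1480*0.16690*0.00035393 / (2*pi*544.10*1000*75.941)
k = 9.4379e-13 m^2


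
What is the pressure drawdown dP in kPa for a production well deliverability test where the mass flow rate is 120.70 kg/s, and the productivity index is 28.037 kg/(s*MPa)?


dP = mdot * 1000 / PI
dP = 120.70 * 1000 / 28.037
dP = 4305.0 kPa


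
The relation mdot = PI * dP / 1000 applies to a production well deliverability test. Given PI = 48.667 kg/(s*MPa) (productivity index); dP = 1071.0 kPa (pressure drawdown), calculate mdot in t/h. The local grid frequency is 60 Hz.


mdot = PI * dP / 1000
mdot = 48.667 * 1071.0 / 1000
mdot = 52.12236 kg/s
Convert: 52.12236 kg/s * 3.6 = 187.64 t/h
mdot = 187.64 t/h


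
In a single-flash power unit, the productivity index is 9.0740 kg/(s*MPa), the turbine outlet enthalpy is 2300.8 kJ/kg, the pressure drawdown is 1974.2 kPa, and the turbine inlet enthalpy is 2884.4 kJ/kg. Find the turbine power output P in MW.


Step 1: mdot = PI * dP / 1000 = 9.074 * 1974.2 / 1000 = 17.91389 kg/s
Step 2: P = mdot*(h_in - h_out)/1000 = 17.91389*(2884.4 - 2300.8)/1000 = 10.455 MW
P = 10.455 MW


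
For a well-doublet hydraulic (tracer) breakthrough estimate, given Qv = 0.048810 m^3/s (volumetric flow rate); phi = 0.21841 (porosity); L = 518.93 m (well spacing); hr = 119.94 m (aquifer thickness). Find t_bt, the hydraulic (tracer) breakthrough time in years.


t_bt = pi * hr * phi * L^2 / (3 * Qv) / (365.25*86400)
t_bt = pi * 119.94 * 0.21841 * 518.93^2 / (3 * 0.048810) / (365.25*86400)
t_bt = 4.7959 years


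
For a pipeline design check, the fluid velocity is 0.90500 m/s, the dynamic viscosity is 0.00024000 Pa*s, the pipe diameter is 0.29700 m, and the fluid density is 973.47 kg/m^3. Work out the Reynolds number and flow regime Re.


Step 1: Re = rho*vel*D/mu = 973.47*0.905*0.297/0.00024 = 1.0902e+06
Step 2: Re = 1.0902e+06 > 4000, so flow is turbulent.
Re = 1.0902e+06 (turbulent)


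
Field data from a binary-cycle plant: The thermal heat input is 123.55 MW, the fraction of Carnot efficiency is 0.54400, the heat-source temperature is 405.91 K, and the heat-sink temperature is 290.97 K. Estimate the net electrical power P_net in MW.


Step 1: eta = (1 - Tc/Th)*f = (1 - 290.97/405.91)*0.544 = 0.1540424
Step 2: P_net = eta * Q_in = 0.1540424 * 123.55 = 19.032 MW
P_net = 19.032 MW


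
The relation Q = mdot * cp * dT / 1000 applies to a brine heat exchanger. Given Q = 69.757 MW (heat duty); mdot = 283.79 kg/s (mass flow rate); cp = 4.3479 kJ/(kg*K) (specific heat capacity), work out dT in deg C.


dT = Q * 1000 / (mdot * cp)
dT = 69.757 * 1000 / (283.79 * 4.3479)
dT = 56.53419 K
Convert (temperature difference, 1 K = 1 deg C): 56.53419 K = 56.53419 deg C
dT = 56.534 deg C


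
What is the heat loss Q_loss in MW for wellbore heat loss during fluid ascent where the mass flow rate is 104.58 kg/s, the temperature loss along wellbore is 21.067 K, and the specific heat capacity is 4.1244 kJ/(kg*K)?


Q_loss = mdot * cp * dT
Q_loss = 104.58 * 4.1244 * 21.067
Q_loss = 9086.824 kW
Convert: 9086.824 kW * 0.001 = 9.0868 MW
Q_loss = 9.0868 MW


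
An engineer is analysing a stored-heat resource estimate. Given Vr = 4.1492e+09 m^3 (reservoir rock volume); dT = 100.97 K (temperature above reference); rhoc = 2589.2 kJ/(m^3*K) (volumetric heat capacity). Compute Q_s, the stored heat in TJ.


Q_s = Vr * rhoc * dT / 1e12
Q_s = 4.1492e+09 * 2589.2 * 100.97 / 1e12
Q_s = 1084.732 PJ
Convert: 1084.732 PJ * 1000.0 = 1.0847e+06 TJ
Q_s = 1.0847e+06 TJ


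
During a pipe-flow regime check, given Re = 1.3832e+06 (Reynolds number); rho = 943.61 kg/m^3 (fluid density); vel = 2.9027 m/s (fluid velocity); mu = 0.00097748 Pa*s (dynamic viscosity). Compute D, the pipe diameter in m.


D = Re * mu / (rho * vel)
D = 1.3832e+06 * 0.00097748 / (943.61 * 2.9027)
D = 0.49363 m


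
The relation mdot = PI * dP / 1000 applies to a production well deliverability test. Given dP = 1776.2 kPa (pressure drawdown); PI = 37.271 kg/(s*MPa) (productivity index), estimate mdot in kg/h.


mdot = PI * dP / 1000
mdot = 37.271 * 1776.2 / 1000
mdot = 66.20075 kg/s
Convert: 66.20075 kg/s * 3600.0 = 2.3832e+05 kg/h
mdot = 2.3832e+05 kg/h


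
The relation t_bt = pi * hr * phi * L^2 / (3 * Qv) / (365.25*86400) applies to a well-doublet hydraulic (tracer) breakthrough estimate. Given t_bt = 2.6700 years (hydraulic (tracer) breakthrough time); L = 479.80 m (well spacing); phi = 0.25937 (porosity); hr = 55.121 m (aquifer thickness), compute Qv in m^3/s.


Qv = pi*hr*phi*L^2 / (3*t_bt*365.25*86400)
Qv = pi*55.121*0.25937*479.80^2 / (3*2.6700*365.25*86400)
Qv = 0.040904 m^3/s


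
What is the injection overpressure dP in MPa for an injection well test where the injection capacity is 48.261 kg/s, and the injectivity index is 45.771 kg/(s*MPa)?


dP = mdot * 1000 / II
dP = 48.261 * 1000 / 45.771
dP = 1054.401 kPa
Convert: 1054.401 kPa * 0.001 = 1.0544 MPa
dP = 1.0544 MPa


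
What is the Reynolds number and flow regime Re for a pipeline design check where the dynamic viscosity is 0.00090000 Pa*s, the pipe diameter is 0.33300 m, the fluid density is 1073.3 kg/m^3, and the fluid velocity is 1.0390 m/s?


Step 1: Re = rho*vel*D/mu = 1073.3*1.039*0.333/0.0009 = 4.1261e+05
Step 2: Re = 4.1261e+05 > 4000, so flow is turbulent.
Re = 4.1261e+05 (turbulent)


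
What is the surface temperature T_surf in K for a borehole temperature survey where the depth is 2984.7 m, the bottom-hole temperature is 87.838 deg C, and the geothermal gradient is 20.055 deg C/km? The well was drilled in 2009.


T_surf = T_d - grad * d / 1000
T_surf = 87.838 - 20.055 * 2984.7 / 1000
T_surf = 27.97984 deg C
Convert to K: 27.97984 + 273.15 = 301.13 K
T_surf = 301.13 K


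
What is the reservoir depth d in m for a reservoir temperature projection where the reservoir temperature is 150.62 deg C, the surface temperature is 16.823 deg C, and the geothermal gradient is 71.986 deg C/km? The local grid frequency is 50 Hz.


d = (T_res - T_surf) / grad * 1000
d = (150.62 - 16.823) / 71.986 * 1000
d = 1858.7 m


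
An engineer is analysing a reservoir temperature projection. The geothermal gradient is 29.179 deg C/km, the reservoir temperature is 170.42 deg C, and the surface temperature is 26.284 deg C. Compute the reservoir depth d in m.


d = (T_res - T_surf) / grad * 1000
d = (170.42 - 26.284) / 29.179 * 1000
d = 4939.7 m


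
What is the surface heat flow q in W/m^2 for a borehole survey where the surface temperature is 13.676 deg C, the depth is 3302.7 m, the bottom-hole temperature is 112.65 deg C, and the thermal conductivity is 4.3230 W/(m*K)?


Step 1: grad = (T_d - T_surf)/d * 1000 = (112.65 - 13.676)/3302.7 * 1000 = 29.96760 deg C/km
Step 2: q = k * grad / 1000 = 4.323 * 29.96760 / 1000 = 0.12955 W/m^2
q = 0.12955 W/m^2


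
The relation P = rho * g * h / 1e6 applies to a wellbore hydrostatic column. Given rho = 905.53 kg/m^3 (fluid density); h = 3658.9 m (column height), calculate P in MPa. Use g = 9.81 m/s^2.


P = rho * g * h / 1e6
P = 905.53 * 9.81 * 3658.9 / 1e6
P = 32.503 MPa


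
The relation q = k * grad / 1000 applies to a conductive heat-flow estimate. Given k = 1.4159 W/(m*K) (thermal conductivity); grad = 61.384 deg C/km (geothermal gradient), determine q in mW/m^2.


q = k * grad / 1000
q = 1.4159 * 61.384 / 1000
q = 0.08691361 W/m^2
Convert: 0.08691361 W/m^2 * 1000.0 = 86.914 mW/m^2
q = 86.914 mW/m^2


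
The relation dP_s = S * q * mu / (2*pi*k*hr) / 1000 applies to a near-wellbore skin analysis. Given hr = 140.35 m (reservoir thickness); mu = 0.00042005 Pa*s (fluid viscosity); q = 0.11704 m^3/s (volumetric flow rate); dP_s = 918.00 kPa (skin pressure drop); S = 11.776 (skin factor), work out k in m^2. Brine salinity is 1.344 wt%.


k = S*q*mu / (2*pi*dP_s*1000*hr)
k = 11.776*0.11704*0.00042005 / (2*pi*918.00*1000*140.35)
k = 7.1515e-13 m^2


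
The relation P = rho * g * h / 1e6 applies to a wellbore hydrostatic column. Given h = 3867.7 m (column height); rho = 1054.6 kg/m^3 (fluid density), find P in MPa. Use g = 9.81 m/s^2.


P = rho * g * h / 1e6
P = 1054.6 * 9.81 * 3867.7 / 1e6
P = 40.014 MPa


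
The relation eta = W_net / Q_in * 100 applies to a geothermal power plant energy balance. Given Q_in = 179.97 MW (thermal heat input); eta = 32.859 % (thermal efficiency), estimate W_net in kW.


W_net = eta / 100 * Q_in
W_net = 32.859 / 100 * 179.97
W_net = 59.13634 MW
Convert: 59.13634 MW * 1000.0 = 59136 kW
W_net = 59136 kW


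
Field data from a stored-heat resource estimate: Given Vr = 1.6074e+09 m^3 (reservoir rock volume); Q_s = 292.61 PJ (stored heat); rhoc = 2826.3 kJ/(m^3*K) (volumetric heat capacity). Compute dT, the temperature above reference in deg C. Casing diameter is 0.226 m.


dT = Q_s * 1e12 / (Vr * rhoc)
dT = 292.61 * 1e12 / (1.6074e+09 * 2826.3)
dT = 64.40906 K
Convert (temperature difference, 1 K = 1 deg C): 64.40906 K = 64.40906 deg C
dT = 64.409 deg C


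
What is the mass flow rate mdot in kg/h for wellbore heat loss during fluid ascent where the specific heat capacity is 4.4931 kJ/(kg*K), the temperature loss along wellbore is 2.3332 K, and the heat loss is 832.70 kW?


mdot = Q_loss / (cp * dT)
mdot = 832.70 / (4.4931 * 2.3332)
mdot = 79.43109 kg/s
Convert: 79.43109 kg/s * 3600.0 = 2.8595e+05 kg/h
mdot = 2.8595e+05 kg/h


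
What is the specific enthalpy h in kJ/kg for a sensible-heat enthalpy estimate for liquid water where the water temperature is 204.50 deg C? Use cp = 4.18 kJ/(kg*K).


h = cp * T
h = 4.18 * 204.50
h = 854.81 kJ/kg


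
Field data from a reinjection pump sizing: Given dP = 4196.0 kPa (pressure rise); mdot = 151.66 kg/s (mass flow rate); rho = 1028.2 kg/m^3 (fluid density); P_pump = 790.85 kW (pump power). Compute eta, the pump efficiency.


eta = mdot * dP / (rho * P_pump)
eta = 151.66 * 4196.0 / (1028.2 * 790.85)
eta = 0.78259


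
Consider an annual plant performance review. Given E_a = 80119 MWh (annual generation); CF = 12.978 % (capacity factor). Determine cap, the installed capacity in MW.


cap = E_a / (CF/100 * 8760)
cap = 80119 / (12.978/100 * 8760)
cap = 70.473 MW


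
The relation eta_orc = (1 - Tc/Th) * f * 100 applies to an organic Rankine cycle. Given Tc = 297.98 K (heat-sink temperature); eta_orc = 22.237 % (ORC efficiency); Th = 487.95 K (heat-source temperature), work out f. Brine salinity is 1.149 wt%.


f = (eta_orc/100) / (1 - Tc/Th)
f = (22.237/100) / (1 - 297.98/487.95)
f = 0.57117


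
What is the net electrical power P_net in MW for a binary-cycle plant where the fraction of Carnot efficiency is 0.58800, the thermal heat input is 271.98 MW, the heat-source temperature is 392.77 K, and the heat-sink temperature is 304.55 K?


Step 1: eta = (1 - Tc/Th)*f = (1 - 304.55/392.77)*0.588 = 0.1320706
Step 2: P_net = eta * Q_in = 0.1320706 * 271.98 = 35.921 MW
P_net = 35.921 MW


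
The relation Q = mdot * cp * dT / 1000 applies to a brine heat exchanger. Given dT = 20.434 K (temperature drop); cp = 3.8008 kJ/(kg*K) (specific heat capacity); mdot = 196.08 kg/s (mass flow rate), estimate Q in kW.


Q = mdot * cp * dT / 1000
Q = 196.08 * 3.8008 * 20.434 / 1000
Q = 15.22866 MW
Convert: 15.22866 MW * 1000.0 = 15229 kW
Q = 15229 kW


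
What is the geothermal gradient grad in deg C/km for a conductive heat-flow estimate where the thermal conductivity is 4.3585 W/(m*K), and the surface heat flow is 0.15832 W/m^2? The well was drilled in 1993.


grad = q * 1000 / k
grad = 0.15832 * 1000 / 4.3585
grad = 36.324 deg C/km
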